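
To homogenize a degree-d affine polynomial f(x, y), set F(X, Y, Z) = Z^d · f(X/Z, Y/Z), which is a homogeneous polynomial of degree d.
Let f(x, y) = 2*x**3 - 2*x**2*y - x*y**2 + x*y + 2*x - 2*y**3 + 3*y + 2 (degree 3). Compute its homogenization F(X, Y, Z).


F(X, Y, Z) = 2*X**3 - 2*X**2*Y - X*Y**2 + X*Y*Z + 2*X*Z**2 - 2*Y**3 + 3*Y*Z**2 + 2*Z**3

deg(f) = 3.
Substitute x = X/Z, y = Y/Z into f, then multiply by Z^3.
  monomial 2·x^3·y^0 ↦ 2·X^3·Y^0·Z^0.
  monomial -2·x^2·y^1 ↦ -2·X^2·Y^1·Z^0.
  monomial -1·x^1·y^2 ↦ -1·X^1·Y^2·Z^0.
  monomial 1·x^1·y^1 ↦ 1·X^1·Y^1·Z^1.
  monomial 2·x^1·y^0 ↦ 2·X^1·Y^0·Z^2.
  monomial -2·x^0·y^3 ↦ -2·X^0·Y^3·Z^0.
  monomial 3·x^0·y^1 ↦ 3·X^0·Y^1·Z^2.
  monomial 2·x^0·y^0 ↦ 2·X^0·Y^0·Z^3.
Collecting: F(X, Y, Z) = 2*X**3 - 2*X**2*Y - X*Y**2 + X*Y*Z + 2*X*Z**2 - 2*Y**3 + 3*Y*Z**2 + 2*Z**3.


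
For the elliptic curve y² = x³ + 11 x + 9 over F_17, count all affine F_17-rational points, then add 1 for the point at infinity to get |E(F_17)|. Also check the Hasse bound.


Affine points = {(0, 3), (0, 14), (1, 2), (1, 15), (3, 1), (3, 16), (4, 7), (4, 10), (5, 6), (5, 11), (6, 6), (6, 11), (7, 2), (7, 15), (9, 2), (9, 15), (11, 4), (11, 13), (12, 4), (12, 13), (14, 0), (15, 8), (15, 9)}; affine count = 23; |E(F_17)| = 24.

Discriminant check: Δ ∝ 4a³ + 27b² = 4·11³ + 27·9² = 4·1331 + 27·81 ≡ 14 (mod 17). Nonzero ⇒ E is nonsingular.
For each x ∈ F_17, compute rhs = x³ + 11·x + 9 mod 17, then count y ∈ F_17 with y² ≡ rhs.
  x = 0: rhs = 9, matching y values: 3, 14 (2 points).
  x = 1: rhs = 4, matching y values: 2, 15 (2 points).
  x = 2: rhs = 5, matching y values: none (0 points).
  x = 3: rhs = 1, matching y values: 1, 16 (2 points).
  x = 4: rhs = 15, matching y values: 7, 10 (2 points).
  x = 5: rhs = 2, matching y values: 6, 11 (2 points).
  x = 6: rhs = 2, matching y values: 6, 11 (2 points).
  x = 7: rhs = 4, matching y values: 2, 15 (2 points).
  x = 8: rhs = 14, matching y values: none (0 points).
  x = 9: rhs = 4, matching y values: 2, 15 (2 points).
  x = 10: rhs = 14, matching y values: none (0 points).
  x = 11: rhs = 16, matching y values: 4, 13 (2 points).
  x = 12: rhs = 16, matching y values: 4, 13 (2 points).
  x = 13: rhs = 3, matching y values: none (0 points).
  x = 14: rhs = 0, matching y values: 0 (1 points).
  x = 15: rhs = 13, matching y values: 8, 9 (2 points).
  x = 16: rhs = 14, matching y values: none (0 points).
Total affine count: 23.
Full point count |E(F_17)| = 23 + 1 = 24.
Hasse bound: |24 − (17+1)| = |6| = 6 ≤ 2√17 ≈ 8.2462 ✓.


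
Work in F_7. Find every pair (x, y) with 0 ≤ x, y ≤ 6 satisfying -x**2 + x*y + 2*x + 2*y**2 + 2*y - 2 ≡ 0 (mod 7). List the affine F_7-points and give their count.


Affine F_7-points: {(2, 2), (2, 3), (3, 3), (3, 5), (4, 5), (4, 6)}; count = 6.

For each of the 49 pairs (x, y) ∈ F_7², evaluate f(x, y) mod 7. Record the zeros.
  x = 0: [0↦5, 1↦2, 2↦3, 3↦1, 4↦3, 5↦2, 6↦5]  zeros at y ∈ ∅
  x = 1: [0↦6, 1↦4, 2↦6, 3↦5, 4↦1, 5↦1, 6↦5]  zeros at y ∈ ∅
  x = 2: [0↦5, 1↦4, 2↦0, 3↦0, 4↦4, 5↦5, 6↦3]  zeros at y ∈ {2, 3}
  x = 3: [0↦2, 1↦2, 2↦6, 3↦0, 4↦5, 5↦0, 6↦6]  zeros at y ∈ {3, 5}
  x = 4: [0↦4, 1↦5, 2↦3, 3↦5, 4↦4, 5↦0, 6↦0]  zeros at y ∈ {5, 6}
  x = 5: [0↦4, 1↦6, 2↦5, 3↦1, 4↦1, 5↦5, 6↦6]  zeros at y ∈ ∅
  x = 6: [0↦2, 1↦5, 2↦5, 3↦2, 4↦3, 5↦1, 6↦3]  zeros at y ∈ ∅
Collecting zeros: affine points = {(2, 2), (2, 3), (3, 3), (3, 5), (4, 5), (4, 6)}.
Total count |C(F_7)_aff| = 6.


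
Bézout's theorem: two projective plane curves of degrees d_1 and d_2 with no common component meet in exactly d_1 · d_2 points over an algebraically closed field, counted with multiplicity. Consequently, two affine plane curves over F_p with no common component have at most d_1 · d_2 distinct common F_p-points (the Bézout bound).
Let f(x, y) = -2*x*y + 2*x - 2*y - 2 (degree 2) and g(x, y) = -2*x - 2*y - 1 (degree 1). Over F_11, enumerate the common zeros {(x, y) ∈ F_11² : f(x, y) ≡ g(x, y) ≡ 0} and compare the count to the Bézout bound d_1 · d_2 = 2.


Common zeros: {(7, 9)}; count = 1; Bézout bound = 2.

deg(f) = 2, deg(g) = 1, so Bézout bound = 2.
Scan x ∈ F_11. For each x, list the y ∈ F_11 with f(x, y) ≡ 0 and those with g(x, y) ≡ 0 (mod 11); the common zeros in that column are the intersection.
  x = 0: f ≡ 0 at y ∈ {10}; g ≡ 0 at y ∈ {5}; common: ∅.
  x = 1: f ≡ 0 at y ∈ {0}; g ≡ 0 at y ∈ {4}; common: ∅.
  x = 2: f ≡ 0 at y ∈ {4}; g ≡ 0 at y ∈ {3}; common: ∅.
  x = 3: f ≡ 0 at y ∈ {6}; g ≡ 0 at y ∈ {2}; common: ∅.
  x = 4: f ≡ 0 at y ∈ {5}; g ≡ 0 at y ∈ {1}; common: ∅.
  x = 5: f ≡ 0 at y ∈ {8}; g ≡ 0 at y ∈ {0}; common: ∅.
  x = 6: f ≡ 0 at y ∈ {7}; g ≡ 0 at y ∈ {10}; common: ∅.
  x = 7: f ≡ 0 at y ∈ {9}; g ≡ 0 at y ∈ {9}; common: {9}.
  x = 8: f ≡ 0 at y ∈ {2}; g ≡ 0 at y ∈ {8}; common: ∅.
  x = 9: f ≡ 0 at y ∈ {3}; g ≡ 0 at y ∈ {7}; common: ∅.
  x = 10: f ≡ 0 at y ∈ ∅; g ≡ 0 at y ∈ {6}; common: ∅.
Collecting: common zeros = {(7, 9)}, so the count is 1.
Comparison with the Bézout bound: 1 ≤ 2 = deg(f)·deg(g), as expected for curves with no common component (the affine F_11-count falls short of the bound because intersections may lie at infinity, over extension fields, or carry multiplicity).


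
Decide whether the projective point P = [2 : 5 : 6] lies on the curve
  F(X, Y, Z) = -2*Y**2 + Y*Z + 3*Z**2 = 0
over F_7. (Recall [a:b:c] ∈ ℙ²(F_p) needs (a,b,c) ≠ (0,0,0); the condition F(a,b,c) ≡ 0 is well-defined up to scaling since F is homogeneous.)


F(2,5,6) ≡ 4 (mod 7); P is NOT on the curve.

Evaluate F(2, 5, 6) term-by-term (mod 7).
  -2*Y**2 ↦ -2·1·25·1 = -50
  Y*Z ↦ 1·1·5·6 = 30
  3*Z**2 ↦ 3·1·1·36 = 108
Sum: F(2, 5, 6) = (-50) + (30) + (108) = 88.
Reducing mod 7: 88 ≡ 4 (mod 7).
Since F(a, b, c) ≡ 4 ≠ 0 (mod 7), P does NOT lie on the curve.


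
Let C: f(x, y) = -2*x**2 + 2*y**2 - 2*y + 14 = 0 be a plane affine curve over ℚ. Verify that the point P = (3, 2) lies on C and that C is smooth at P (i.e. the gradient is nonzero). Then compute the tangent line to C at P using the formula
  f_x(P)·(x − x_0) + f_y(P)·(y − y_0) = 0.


Tangent line at P: -12*x + 6*y + 24 = 0.

Step 1: f(3, 2) = 0, so P lies on C.
Step 2: partial derivatives
  f_x(x, y) = -4*x, f_y(x, y) = 4*y - 2.
  f_x(P) = -12, f_y(P) = 6 (gradient nonzero, so P is smooth).
Step 3: tangent line at P: -12·(x − 3) + 6·(y − 2) = 0.
Expanding: -12*x + 6*y + 24 = 0.


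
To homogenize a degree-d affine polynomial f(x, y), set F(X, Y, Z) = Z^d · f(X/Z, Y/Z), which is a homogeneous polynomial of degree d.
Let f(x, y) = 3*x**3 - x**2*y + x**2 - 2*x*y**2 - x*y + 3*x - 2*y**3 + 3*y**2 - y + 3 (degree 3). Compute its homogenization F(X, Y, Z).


F(X, Y, Z) = 3*X**3 - X**2*Y + X**2*Z - 2*X*Y**2 - X*Y*Z + 3*X*Z**2 - 2*Y**3 + 3*Y**2*Z - Y*Z**2 + 3*Z**3

deg(f) = 3.
Substitute x = X/Z, y = Y/Z into f, then multiply by Z^3.
  monomial 3·x^3·y^0 ↦ 3·X^3·Y^0·Z^0.
  monomial -1·x^2·y^1 ↦ -1·X^2·Y^1·Z^0.
  monomial 1·x^2·y^0 ↦ 1·X^2·Y^0·Z^1.
  monomial -2·x^1·y^2 ↦ -2·X^1·Y^2·Z^0.
  monomial -1·x^1·y^1 ↦ -1·X^1·Y^1·Z^1.
  monomial 3·x^1·y^0 ↦ 3·X^1·Y^0·Z^2.
  monomial -2·x^0·y^3 ↦ -2·X^0·Y^3·Z^0.
  monomial 3·x^0·y^2 ↦ 3·X^0·Y^2·Z^1.
  monomial -1·x^0·y^1 ↦ -1·X^0·Y^1·Z^2.
  monomial 3·x^0·y^0 ↦ 3·X^0·Y^0·Z^3.
Collecting: F(X, Y, Z) = 3*X**3 - X**2*Y + X**2*Z - 2*X*Y**2 - X*Y*Z + 3*X*Z**2 - 2*Y**3 + 3*Y**2*Z - Y*Z**2 + 3*Z**3.


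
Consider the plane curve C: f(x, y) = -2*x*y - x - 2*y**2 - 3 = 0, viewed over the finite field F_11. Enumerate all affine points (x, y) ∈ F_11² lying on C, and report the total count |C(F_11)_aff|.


Affine F_11-points: {(0, 2), (0, 9), (1, 4), (1, 6), (2, 1), (2, 8), (5, 7), (5, 10), (8, 0), (8, 3)}; count = 10.

For each of the 121 pairs (x, y) ∈ F_11², evaluate f(x, y) mod 11. Record the zeros.
  x = 0: [0↦8, 1↦6, 2↦0, 3↦1, 4↦9, 5↦2, 6↦2, 7↦9, 8↦1, 9↦0, 10↦6]  zeros at y ∈ {2, 9}
  x = 1: [0↦7, 1↦3, 2↦6, 3↦5, 4↦0, 5↦2, 6↦0, 7↦5, 8↦6, 9↦3, 10↦7]  zeros at y ∈ {4, 6}
  x = 2: [0↦6, 1↦0, 2↦1, 3↦9, 4↦2, 5↦2, 6↦9, 7↦1, 8↦0, 9↦6, 10↦8]  zeros at y ∈ {1, 8}
  x = 3: [0↦5, 1↦8, 2↦7, 3↦2, 4↦4, 5↦2, 6↦7, 7↦8, 8↦5, 9↦9, 10↦9]  zeros at y ∈ ∅
  x = 4: [0↦4, 1↦5, 2↦2, 3↦6, 4↦6, 5↦2, 6↦5, 7↦4, 8↦10, 9↦1, 10↦10]  zeros at y ∈ ∅
  x = 5: [0↦3, 1↦2, 2↦8, 3↦10, 4↦8, 5↦2, 6↦3, 7↦0, 8↦4, 9↦4, 10↦0]  zeros at y ∈ {7, 10}
  x = 6: [0↦2, 1↦10, 2↦3, 3↦3, 4↦10, 5↦2, 6↦1, 7↦7, 8↦9, 9↦7, 10↦1]  zeros at y ∈ ∅
  x = 7: [0↦1, 1↦7, 2↦9, 3↦7, 4↦1, 5↦2, 6↦10, 7↦3, 8↦3, 9↦10, 10↦2]  zeros at y ∈ ∅
  x = 8: [0↦0, 1↦4, 2↦4, 3↦0, 4↦3, 5↦2, 6↦8, 7↦10, 8↦8, 9↦2, 10↦3]  zeros at y ∈ {0, 3}
  x = 9: [0↦10, 1↦1, 2↦10, 3↦4, 4↦5, 5↦2, 6↦6, 7↦6, 8↦2, 9↦5, 10↦4]  zeros at y ∈ ∅
  x = 10: [0↦9, 1↦9, 2↦5, 3↦8, 4↦7, 5↦2, 6↦4, 7↦2, 8↦7, 9↦8, 10↦5]  zeros at y ∈ ∅
Collecting zeros: affine points = {(0, 2), (0, 9), (1, 4), (1, 6), (2, 1), (2, 8), (5, 7), (5, 10), (8, 0), (8, 3)}.
Total count |C(F_11)_aff| = 10.


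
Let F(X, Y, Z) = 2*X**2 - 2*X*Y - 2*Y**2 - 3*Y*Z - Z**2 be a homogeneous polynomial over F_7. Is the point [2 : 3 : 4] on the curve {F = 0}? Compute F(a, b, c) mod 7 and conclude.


F(2,3,4) ≡ 3 (mod 7); P is NOT on the curve.

Evaluate F(2, 3, 4) term-by-term (mod 7).
  2*X**2 ↦ 2·4·1·1 = 8
  -2*X*Y ↦ -2·2·3·1 = -12
  -2*Y**2 ↦ -2·1·9·1 = -18
  -3*Y*Z ↦ -3·1·3·4 = -36
  -Z**2 ↦ -1·1·1·16 = -16
Sum: F(2, 3, 4) = (8) + (-12) + (-18) + (-36) + (-16) = -74.
Reducing mod 7: -74 ≡ 3 (mod 7).
Since F(a, b, c) ≡ 3 ≠ 0 (mod 7), P does NOT lie on the curve.


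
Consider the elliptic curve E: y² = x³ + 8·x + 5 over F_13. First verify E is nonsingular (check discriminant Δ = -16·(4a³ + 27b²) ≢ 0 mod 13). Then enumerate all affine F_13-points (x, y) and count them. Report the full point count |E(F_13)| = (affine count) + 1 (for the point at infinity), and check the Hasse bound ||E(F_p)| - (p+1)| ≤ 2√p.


Affine points = {(1, 1), (1, 12), (2, 4), (2, 9), (3, 2), (3, 11), (4, 6), (4, 7), (5, 1), (5, 12), (6, 3), (6, 10), (7, 1), (7, 12), (8, 3), (8, 10), (9, 0), (12, 3), (12, 10)}; affine count = 19; |E(F_13)| = 20.

Discriminant check: Δ ∝ 4a³ + 27b² = 4·8³ + 27·5² = 4·512 + 27·25 ≡ 6 (mod 13). Nonzero ⇒ E is nonsingular.
For each x ∈ F_13, compute rhs = x³ + 8·x + 5 mod 13, then count y ∈ F_13 with y² ≡ rhs.
  x = 0: rhs = 5, matching y values: none (0 points).
  x = 1: rhs = 1, matching y values: 1, 12 (2 points).
  x = 2: rhs = 3, matching y values: 4, 9 (2 points).
  x = 3: rhs = 4, matching y values: 2, 11 (2 points).
  x = 4: rhs = 10, matching y values: 6, 7 (2 points).
  x = 5: rhs = 1, matching y values: 1, 12 (2 points).
  x = 6: rhs = 9, matching y values: 3, 10 (2 points).
  x = 7: rhs = 1, matching y values: 1, 12 (2 points).
  x = 8: rhs = 9, matching y values: 3, 10 (2 points).
  x = 9: rhs = 0, matching y values: 0 (1 points).
  x = 10: rhs = 6, matching y values: none (0 points).
  x = 11: rhs = 7, matching y values: none (0 points).
  x = 12: rhs = 9, matching y values: 3, 10 (2 points).
Total affine count: 19.
Full point count |E(F_13)| = 19 + 1 = 20.
Hasse bound: |20 − (13+1)| = |6| = 6 ≤ 2√13 ≈ 7.2111 ✓.


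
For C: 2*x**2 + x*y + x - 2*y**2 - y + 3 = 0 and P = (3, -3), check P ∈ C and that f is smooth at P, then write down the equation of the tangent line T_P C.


Tangent line at P: 10*x + 14*y + 12 = 0.

Step 1: f(3, -3) = 0, so P lies on C.
Step 2: partial derivatives
  f_x(x, y) = 4*x + y + 1, f_y(x, y) = x - 4*y - 1.
  f_x(P) = 10, f_y(P) = 14 (gradient nonzero, so P is smooth).
Step 3: tangent line at P: 10·(x − 3) + 14·(y − -3) = 0.
Expanding: 10*x + 14*y + 12 = 0.


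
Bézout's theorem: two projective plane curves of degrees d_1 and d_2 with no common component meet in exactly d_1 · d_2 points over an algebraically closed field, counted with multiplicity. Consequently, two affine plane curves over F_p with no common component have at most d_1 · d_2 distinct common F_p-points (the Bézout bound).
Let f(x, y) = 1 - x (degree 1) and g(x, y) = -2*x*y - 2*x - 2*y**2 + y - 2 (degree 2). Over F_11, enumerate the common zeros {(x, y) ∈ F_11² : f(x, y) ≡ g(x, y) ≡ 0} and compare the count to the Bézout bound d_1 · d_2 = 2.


Common zeros: ∅; count = 0; Bézout bound = 2.

deg(f) = 1, deg(g) = 2, so Bézout bound = 2.
Scan x ∈ F_11. For each x, list the y ∈ F_11 with f(x, y) ≡ 0 and those with g(x, y) ≡ 0 (mod 11); the common zeros in that column are the intersection.
  x = 0: f ≡ 0 at y ∈ ∅; g ≡ 0 at y ∈ ∅; common: ∅.
  x = 1: f ≡ 0 at y ∈ {0, 1, 2, 3, 4, 5, 6, 7, 8, 9, 10}; g ≡ 0 at y ∈ ∅; common: ∅.
  x = 2: f ≡ 0 at y ∈ ∅; g ≡ 0 at y ∈ {1, 3}; common: ∅.
  x = 3: f ≡ 0 at y ∈ ∅; g ≡ 0 at y ∈ {6, 8}; common: ∅.
  x = 4: f ≡ 0 at y ∈ ∅; g ≡ 0 at y ∈ ∅; common: ∅.
  x = 5: f ≡ 0 at y ∈ ∅; g ≡ 0 at y ∈ ∅; common: ∅.
  x = 6: f ≡ 0 at y ∈ ∅; g ≡ 0 at y ∈ {2, 9}; common: ∅.
  x = 7: f ≡ 0 at y ∈ ∅; g ≡ 0 at y ∈ ∅; common: ∅.
  x = 8: f ≡ 0 at y ∈ ∅; g ≡ 0 at y ∈ {4, 5}; common: ∅.
  x = 9: f ≡ 0 at y ∈ ∅; g ≡ 0 at y ∈ ∅; common: ∅.
  x = 10: f ≡ 0 at y ∈ ∅; g ≡ 0 at y ∈ {0, 7}; common: ∅.
Collecting: common zeros = ∅, so the count is 0.
Comparison with the Bézout bound: 0 ≤ 2 = deg(f)·deg(g), as expected for curves with no common component (the affine F_11-count falls short of the bound because intersections may lie at infinity, over extension fields, or carry multiplicity).


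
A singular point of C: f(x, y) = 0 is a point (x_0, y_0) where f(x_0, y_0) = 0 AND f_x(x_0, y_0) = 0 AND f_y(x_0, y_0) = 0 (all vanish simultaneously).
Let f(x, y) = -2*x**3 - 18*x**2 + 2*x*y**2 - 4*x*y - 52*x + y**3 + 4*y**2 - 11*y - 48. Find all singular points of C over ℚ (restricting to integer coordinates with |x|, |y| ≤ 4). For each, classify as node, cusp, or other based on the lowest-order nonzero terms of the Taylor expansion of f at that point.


Singular points: {(-3, 1)}; classification: cusp.

Compute partial derivatives:
  f_x = -6*x**2 - 36*x + 2*y**2 - 4*y - 52.
  f_y = 4*x*y - 4*x + 3*y**2 + 8*y - 11.
Scan x_0 ∈ {−4, ..., 4}. For each x_0, f_y(x_0, y) is a polynomial in y; find its integer roots y ∈ {−4, ..., 4}, then test f_x and f at those candidates.
  x = -4: f_y(-4, y) = 3*y**2 - 8*y + 5; vanishes at y ∈ {1}. (-4, 1): f_x = -6 ≠ 0.
  x = -3: f_y(-3, y) = 3*y**2 - 4*y + 1; vanishes at y ∈ {1}. (-3, 1): f_x = 0, f = 0 — SINGULAR.
  x = -2: f_y(-2, y) = 3*y**2 - 3; vanishes at y ∈ {-1, 1}. (-2, -1): f_x = 2 ≠ 0; (-2, 1): f_x = -6 ≠ 0.
  x = -1: f_y(-1, y) = 3*y**2 + 4*y - 7; vanishes at y ∈ {1}. (-1, 1): f_x = -24 ≠ 0.
  x = 0: f_y(0, y) = 3*y**2 + 8*y - 11; vanishes at y ∈ {1}. (0, 1): f_x = -54 ≠ 0.
  x = 1: f_y(1, y) = 3*y**2 + 12*y - 15; vanishes at y ∈ {1}. (1, 1): f_x = -96 ≠ 0.
  x = 2: f_y(2, y) = 3*y**2 + 16*y - 19; vanishes at y ∈ {1}. (2, 1): f_x = -150 ≠ 0.
  x = 3: f_y(3, y) = 3*y**2 + 20*y - 23; vanishes at y ∈ {1}. (3, 1): f_x = -216 ≠ 0.
  x = 4: f_y(4, y) = 3*y**2 + 24*y - 27; vanishes at y ∈ {1}. (4, 1): f_x = -294 ≠ 0.
Only singular point on the grid: (-3, 1).
Classify: substitute x = -3 + u, y = 1 + v and expand: f = -2*u**3 + 2*u*v**2 + v**3 + v**2.
No constant or linear terms (consistent with a singular point). Quadratic part: v**2. Cubic part: -2*u**3 + 2*u*v**2 + v**3.
The quadratic part v**2 is a perfect square, so there is a single (double) tangent line v = 0, i.e. y = 1. Restricting the cubic part to that line (v = 0) leaves -2*u**3 ≠ 0, so f is not divisible by v and the branch is v² ≈ 2*u**3 to lowest order — this is a cusp.
Classification: cusp.


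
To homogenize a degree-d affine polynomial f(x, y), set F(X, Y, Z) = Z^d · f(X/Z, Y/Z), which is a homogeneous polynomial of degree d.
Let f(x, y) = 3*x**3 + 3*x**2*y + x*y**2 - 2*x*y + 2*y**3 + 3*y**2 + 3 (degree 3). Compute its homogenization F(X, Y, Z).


F(X, Y, Z) = 3*X**3 + 3*X**2*Y + X*Y**2 - 2*X*Y*Z + 2*Y**3 + 3*Y**2*Z + 3*Z**3

deg(f) = 3.
Substitute x = X/Z, y = Y/Z into f, then multiply by Z^3.
  monomial 3·x^3·y^0 ↦ 3·X^3·Y^0·Z^0.
  monomial 3·x^2·y^1 ↦ 3·X^2·Y^1·Z^0.
  monomial 1·x^1·y^2 ↦ 1·X^1·Y^2·Z^0.
  monomial -2·x^1·y^1 ↦ -2·X^1·Y^1·Z^1.
  monomial 2·x^0·y^3 ↦ 2·X^0·Y^3·Z^0.
  monomial 3·x^0·y^2 ↦ 3·X^0·Y^2·Z^1.
  monomial 3·x^0·y^0 ↦ 3·X^0·Y^0·Z^3.
Collecting: F(X, Y, Z) = 3*X**3 + 3*X**2*Y + X*Y**2 - 2*X*Y*Z + 2*Y**3 + 3*Y**2*Z + 3*Z**3.


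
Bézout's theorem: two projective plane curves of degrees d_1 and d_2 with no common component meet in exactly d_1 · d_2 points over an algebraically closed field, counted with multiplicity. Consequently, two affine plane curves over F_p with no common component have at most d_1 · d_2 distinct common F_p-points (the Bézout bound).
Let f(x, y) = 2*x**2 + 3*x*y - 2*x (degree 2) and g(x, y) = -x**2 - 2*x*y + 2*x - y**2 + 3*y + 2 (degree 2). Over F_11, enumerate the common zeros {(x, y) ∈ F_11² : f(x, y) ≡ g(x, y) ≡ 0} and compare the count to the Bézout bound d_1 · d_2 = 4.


Common zeros: {(3, 6), (4, 9)}; count = 2; Bézout bound = 4.

deg(f) = 2, deg(g) = 2, so Bézout bound = 4.
Scan x ∈ F_11. For each x, list the y ∈ F_11 with f(x, y) ≡ 0 and those with g(x, y) ≡ 0 (mod 11); the common zeros in that column are the intersection.
  x = 0: f ≡ 0 at y ∈ {0, 1, 2, 3, 4, 5, 6, 7, 8, 9, 10}; g ≡ 0 at y ∈ ∅; common: ∅.
  x = 1: f ≡ 0 at y ∈ {0}; g ≡ 0 at y ∈ ∅; common: ∅.
  x = 2: f ≡ 0 at y ∈ {3}; g ≡ 0 at y ∈ {1, 9}; common: ∅.
  x = 3: f ≡ 0 at y ∈ {6}; g ≡ 0 at y ∈ {2, 6}; common: {6}.
  x = 4: f ≡ 0 at y ∈ {9}; g ≡ 0 at y ∈ {8, 9}; common: {9}.
  x = 5: f ≡ 0 at y ∈ {1}; g ≡ 0 at y ∈ ∅; common: ∅.
  x = 6: f ≡ 0 at y ∈ {4}; g ≡ 0 at y ∈ {0, 2}; common: ∅.
  x = 7: f ≡ 0 at y ∈ {7}; g ≡ 0 at y ∈ {0}; common: ∅.
  x = 8: f ≡ 0 at y ∈ {10}; g ≡ 0 at y ∈ ∅; common: ∅.
  x = 9: f ≡ 0 at y ∈ {2}; g ≡ 0 at y ∈ {1, 6}; common: ∅.
  x = 10: f ≡ 0 at y ∈ {5}; g ≡ 0 at y ∈ ∅; common: ∅.
Collecting: common zeros = {(3, 6), (4, 9)}, so the count is 2.
Comparison with the Bézout bound: 2 ≤ 4 = deg(f)·deg(g), as expected for curves with no common component (the affine F_11-count falls short of the bound because intersections may lie at infinity, over extension fields, or carry multiplicity).


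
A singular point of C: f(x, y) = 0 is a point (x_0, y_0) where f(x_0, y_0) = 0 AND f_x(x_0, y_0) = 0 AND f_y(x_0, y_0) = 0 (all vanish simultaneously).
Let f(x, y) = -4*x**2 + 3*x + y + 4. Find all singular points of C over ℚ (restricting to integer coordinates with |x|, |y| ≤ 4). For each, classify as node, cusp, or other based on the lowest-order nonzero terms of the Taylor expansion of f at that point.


No singular points in the scanned grid; C is smooth there.

Compute partial derivatives:
  f_x = 3 - 8*x.
  f_y = 1.
f_y = 1 is a nonzero constant, so f_y never vanishes: no point (x, y) can satisfy f = f_x = f_y = 0. In particular no (x, y) ∈ {−4, ..., 4}² is singular; the curve is smooth.


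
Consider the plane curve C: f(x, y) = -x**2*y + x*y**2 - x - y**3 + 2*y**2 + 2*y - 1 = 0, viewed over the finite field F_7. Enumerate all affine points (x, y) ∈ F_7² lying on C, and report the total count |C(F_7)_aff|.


Affine F_7-points: {(0, 6), (1, 4), (2, 3), (3, 1), (3, 3), (4, 1), (6, 0)}; count = 7.

For each of the 49 pairs (x, y) ∈ F_7², evaluate f(x, y) mod 7. Record the zeros.
  x = 0: [0↦6, 1↦2, 2↦3, 3↦3, 4↦3, 5↦4, 6↦0]  zeros at y ∈ {6}
  x = 1: [0↦5, 1↦1, 2↦4, 3↦1, 4↦0, 5↦2, 6↦1]  zeros at y ∈ {4}
  x = 2: [0↦4, 1↦5, 2↦1, 3↦0, 4↦3, 5↦4, 6↦4]  zeros at y ∈ {3}
  x = 3: [0↦3, 1↦0, 2↦1, 3↦0, 4↦5, 5↦3, 6↦2]  zeros at y ∈ {1, 3}
  x = 4: [0↦2, 1↦0, 2↦4, 3↦1, 4↦6, 5↦6, 6↦2]  zeros at y ∈ {1}
  x = 5: [0↦1, 1↦5, 2↦3, 3↦3, 4↦6, 5↦6, 6↦4]  zeros at y ∈ ∅
  x = 6: [0↦0, 1↦1, 2↦5, 3↦6, 4↦5, 5↦3, 6↦1]  zeros at y ∈ {0}
Collecting zeros: affine points = {(0, 6), (1, 4), (2, 3), (3, 1), (3, 3), (4, 1), (6, 0)}.
Total count |C(F_7)_aff| = 7.


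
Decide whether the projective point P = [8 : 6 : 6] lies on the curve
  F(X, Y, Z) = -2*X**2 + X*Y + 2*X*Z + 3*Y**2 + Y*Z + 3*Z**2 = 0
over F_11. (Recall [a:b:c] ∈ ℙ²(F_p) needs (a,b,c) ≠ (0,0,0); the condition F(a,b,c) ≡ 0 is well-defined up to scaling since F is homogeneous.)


F(8,6,6) ≡ 4 (mod 11); P is NOT on the curve.

Evaluate F(8, 6, 6) term-by-term (mod 11).
  -2*X**2 ↦ -2·64·1·1 = -128
  X*Y ↦ 1·8·6·1 = 48
  2*X*Z ↦ 2·8·1·6 = 96
  3*Y**2 ↦ 3·1·36·1 = 108
  Y*Z ↦ 1·1·6·6 = 36
  3*Z**2 ↦ 3·1·1·36 = 108
Sum: F(8, 6, 6) = (-128) + (48) + (96) + (108) + (36) + (108) = 268.
Reducing mod 11: 268 ≡ 4 (mod 11).
Since F(a, b, c) ≡ 4 ≠ 0 (mod 11), P does NOT lie on the curve.


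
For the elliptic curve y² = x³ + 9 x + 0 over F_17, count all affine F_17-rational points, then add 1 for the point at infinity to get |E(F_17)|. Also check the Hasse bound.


Affine points = {(0, 0), (2, 3), (2, 14), (4, 7), (4, 10), (5, 0), (6, 7), (6, 10), (7, 7), (7, 10), (10, 6), (10, 11), (11, 6), (11, 11), (12, 0), (13, 6), (13, 11), (15, 5), (15, 12)}; affine count = 19; |E(F_17)| = 20.

Discriminant check: Δ ∝ 4a³ + 27b² = 4·9³ + 27·0² = 4·729 + 27·0 ≡ 9 (mod 17). Nonzero ⇒ E is nonsingular.
For each x ∈ F_17, compute rhs = x³ + 9·x + 0 mod 17, then count y ∈ F_17 with y² ≡ rhs.
  x = 0: rhs = 0, matching y values: 0 (1 points).
  x = 1: rhs = 10, matching y values: none (0 points).
  x = 2: rhs = 9, matching y values: 3, 14 (2 points).
  x = 3: rhs = 3, matching y values: none (0 points).
  x = 4: rhs = 15, matching y values: 7, 10 (2 points).
  x = 5: rhs = 0, matching y values: 0 (1 points).
  x = 6: rhs = 15, matching y values: 7, 10 (2 points).
  x = 7: rhs = 15, matching y values: 7, 10 (2 points).
  x = 8: rhs = 6, matching y values: none (0 points).
  x = 9: rhs = 11, matching y values: none (0 points).
  x = 10: rhs = 2, matching y values: 6, 11 (2 points).
  x = 11: rhs = 2, matching y values: 6, 11 (2 points).
  x = 12: rhs = 0, matching y values: 0 (1 points).
  x = 13: rhs = 2, matching y values: 6, 11 (2 points).
  x = 14: rhs = 14, matching y values: none (0 points).
  x = 15: rhs = 8, matching y values: 5, 12 (2 points).
  x = 16: rhs = 7, matching y values: none (0 points).
Total affine count: 19.
Full point count |E(F_17)| = 19 + 1 = 20.
Hasse bound: |20 − (17+1)| = |2| = 2 ≤ 2√17 ≈ 8.2462 ✓.


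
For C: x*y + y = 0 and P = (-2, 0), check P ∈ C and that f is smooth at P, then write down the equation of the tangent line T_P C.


Tangent line at P: -y = 0.

Step 1: f(-2, 0) = 0, so P lies on C.
Step 2: partial derivatives
  f_x(x, y) = y, f_y(x, y) = x + 1.
  f_x(P) = 0, f_y(P) = -1 (gradient nonzero, so P is smooth).
Step 3: tangent line at P: 0·(x − -2) + -1·(y − 0) = 0.
Expanding: -y = 0.


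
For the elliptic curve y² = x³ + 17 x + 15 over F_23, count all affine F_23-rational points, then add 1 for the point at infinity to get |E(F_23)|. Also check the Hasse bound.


Affine points = {(3, 1), (3, 22), (4, 3), (4, 20), (5, 8), (5, 15), (9, 0), (10, 9), (10, 14), (13, 8), (13, 15), (16, 6), (16, 17), (18, 9), (18, 14), (20, 11), (20, 12)}; affine count = 17; |E(F_23)| = 18.

Discriminant check: Δ ∝ 4a³ + 27b² = 4·17³ + 27·15² = 4·4913 + 27·225 ≡ 13 (mod 23). Nonzero ⇒ E is nonsingular.
For each x ∈ F_23, compute rhs = x³ + 17·x + 15 mod 23, then count y ∈ F_23 with y² ≡ rhs.
  x = 0: rhs = 15, matching y values: none (0 points).
  x = 1: rhs = 10, matching y values: none (0 points).
  x = 2: rhs = 11, matching y values: none (0 points).
  x = 3: rhs = 1, matching y values: 1, 22 (2 points).
  x = 4: rhs = 9, matching y values: 3, 20 (2 points).
  x = 5: rhs = 18, matching y values: 8, 15 (2 points).
  x = 6: rhs = 11, matching y values: none (0 points).
  x = 7: rhs = 17, matching y values: none (0 points).
  x = 8: rhs = 19, matching y values: none (0 points).
  x = 9: rhs = 0, matching y values: 0 (1 points).
  x = 10: rhs = 12, matching y values: 9, 14 (2 points).
  x = 11: rhs = 15, matching y values: none (0 points).
  x = 12: rhs = 15, matching y values: none (0 points).
  x = 13: rhs = 18, matching y values: 8, 15 (2 points).
  x = 14: rhs = 7, matching y values: none (0 points).
  x = 15: rhs = 11, matching y values: none (0 points).
  x = 16: rhs = 13, matching y values: 6, 17 (2 points).
  x = 17: rhs = 19, matching y values: none (0 points).
  x = 18: rhs = 12, matching y values: 9, 14 (2 points).
  x = 19: rhs = 21, matching y values: none (0 points).
  x = 20: rhs = 6, matching y values: 11, 12 (2 points).
  x = 21: rhs = 19, matching y values: none (0 points).
  x = 22: rhs = 20, matching y values: none (0 points).
Total affine count: 17.
Full point count |E(F_23)| = 17 + 1 = 18.
Hasse bound: |18 − (23+1)| = |-6| = 6 ≤ 2√23 ≈ 9.5917 ✓.


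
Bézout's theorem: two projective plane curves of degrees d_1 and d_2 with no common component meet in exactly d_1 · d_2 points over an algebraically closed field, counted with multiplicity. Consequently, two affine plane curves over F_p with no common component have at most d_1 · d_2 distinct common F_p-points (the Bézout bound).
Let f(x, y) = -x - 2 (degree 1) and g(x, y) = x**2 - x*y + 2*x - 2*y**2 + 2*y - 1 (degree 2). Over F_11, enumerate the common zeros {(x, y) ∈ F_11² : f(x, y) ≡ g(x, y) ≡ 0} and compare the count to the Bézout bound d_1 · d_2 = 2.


Common zeros: ∅; count = 0; Bézout bound = 2.

deg(f) = 1, deg(g) = 2, so Bézout bound = 2.
Scan x ∈ F_11. For each x, list the y ∈ F_11 with f(x, y) ≡ 0 and those with g(x, y) ≡ 0 (mod 11); the common zeros in that column are the intersection.
  x = 0: f ≡ 0 at y ∈ ∅; g ≡ 0 at y ∈ ∅; common: ∅.
  x = 1: f ≡ 0 at y ∈ ∅; g ≡ 0 at y ∈ ∅; common: ∅.
  x = 2: f ≡ 0 at y ∈ ∅; g ≡ 0 at y ∈ {3, 8}; common: ∅.
  x = 3: f ≡ 0 at y ∈ ∅; g ≡ 0 at y ∈ {1, 4}; common: ∅.
  x = 4: f ≡ 0 at y ∈ ∅; g ≡ 0 at y ∈ {2, 8}; common: ∅.
  x = 5: f ≡ 0 at y ∈ ∅; g ≡ 0 at y ∈ ∅; common: ∅.
  x = 6: f ≡ 0 at y ∈ ∅; g ≡ 0 at y ∈ ∅; common: ∅.
  x = 7: f ≡ 0 at y ∈ ∅; g ≡ 0 at y ∈ {1, 2}; common: ∅.
  x = 8: f ≡ 0 at y ∈ ∅; g ≡ 0 at y ∈ ∅; common: ∅.
  x = 9: f ≡ 0 at y ∈ {0, 1, 2, 3, 4, 5, 6, 7, 8, 9, 10}; g ≡ 0 at y ∈ ∅; common: ∅.
  x = 10: f ≡ 0 at y ∈ ∅; g ≡ 0 at y ∈ {3, 4}; common: ∅.
Collecting: common zeros = ∅, so the count is 0.
Comparison with the Bézout bound: 0 ≤ 2 = deg(f)·deg(g), as expected for curves with no common component (the affine F_11-count falls short of the bound because intersections may lie at infinity, over extension fields, or carry multiplicity).


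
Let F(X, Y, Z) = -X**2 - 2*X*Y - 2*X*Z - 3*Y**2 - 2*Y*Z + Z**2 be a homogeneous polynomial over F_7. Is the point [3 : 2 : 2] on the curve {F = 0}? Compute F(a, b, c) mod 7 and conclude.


F(3,2,2) ≡ 0 (mod 7); P is on the curve.

Evaluate F(3, 2, 2) term-by-term (mod 7).
  -X**2 ↦ -1·9·1·1 = -9
  -2*X*Y ↦ -2·3·2·1 = -12
  -2*X*Z ↦ -2·3·1·2 = -12
  -3*Y**2 ↦ -3·1·4·1 = -12
  -2*Y*Z ↦ -2·1·2·2 = -8
  Z**2 ↦ 1·1·1·4 = 4
Sum: F(3, 2, 2) = (-9) + (-12) + (-12) + (-12) + (-8) + (4) = -49.
Reducing mod 7: -49 ≡ 0 (mod 7).
Since F(a, b, c) ≡ 0 (mod 7), P lies on the curve.


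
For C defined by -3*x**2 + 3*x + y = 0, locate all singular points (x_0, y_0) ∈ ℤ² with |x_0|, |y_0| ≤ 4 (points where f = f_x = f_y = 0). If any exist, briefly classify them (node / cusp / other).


No singular points in the scanned grid; C is smooth there.

Compute partial derivatives:
  f_x = 3 - 6*x.
  f_y = 1.
f_y = 1 is a nonzero constant, so f_y never vanishes: no point (x, y) can satisfy f = f_x = f_y = 0. In particular no (x, y) ∈ {−4, ..., 4}² is singular; the curve is smooth.


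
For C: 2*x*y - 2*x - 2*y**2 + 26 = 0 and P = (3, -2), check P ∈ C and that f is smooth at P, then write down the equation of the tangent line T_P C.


Tangent line at P: -6*x + 14*y + 46 = 0.

Step 1: f(3, -2) = 0, so P lies on C.
Step 2: partial derivatives
  f_x(x, y) = 2*y - 2, f_y(x, y) = 2*x - 4*y.
  f_x(P) = -6, f_y(P) = 14 (gradient nonzero, so P is smooth).
Step 3: tangent line at P: -6·(x − 3) + 14·(y − -2) = 0.
Expanding: -6*x + 14*y + 46 = 0.


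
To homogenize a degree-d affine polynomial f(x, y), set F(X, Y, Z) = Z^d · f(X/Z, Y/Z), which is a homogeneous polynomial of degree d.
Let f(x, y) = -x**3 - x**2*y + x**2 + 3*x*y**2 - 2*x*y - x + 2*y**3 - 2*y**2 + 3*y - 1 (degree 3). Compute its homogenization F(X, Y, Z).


F(X, Y, Z) = -X**3 - X**2*Y + X**2*Z + 3*X*Y**2 - 2*X*Y*Z - X*Z**2 + 2*Y**3 - 2*Y**2*Z + 3*Y*Z**2 - Z**3

deg(f) = 3.
Substitute x = X/Z, y = Y/Z into f, then multiply by Z^3.
  monomial -1·x^3·y^0 ↦ -1·X^3·Y^0·Z^0.
  monomial -1·x^2·y^1 ↦ -1·X^2·Y^1·Z^0.
  monomial 1·x^2·y^0 ↦ 1·X^2·Y^0·Z^1.
  monomial 3·x^1·y^2 ↦ 3·X^1·Y^2·Z^0.
  monomial -2·x^1·y^1 ↦ -2·X^1·Y^1·Z^1.
  monomial -1·x^1·y^0 ↦ -1·X^1·Y^0·Z^2.
  monomial 2·x^0·y^3 ↦ 2·X^0·Y^3·Z^0.
  monomial -2·x^0·y^2 ↦ -2·X^0·Y^2·Z^1.
  monomial 3·x^0·y^1 ↦ 3·X^0·Y^1·Z^2.
  monomial -1·x^0·y^0 ↦ -1·X^0·Y^0·Z^3.
Collecting: F(X, Y, Z) = -X**3 - X**2*Y + X**2*Z + 3*X*Y**2 - 2*X*Y*Z - X*Z**2 + 2*Y**3 - 2*Y**2*Z + 3*Y*Z**2 - Z**3.


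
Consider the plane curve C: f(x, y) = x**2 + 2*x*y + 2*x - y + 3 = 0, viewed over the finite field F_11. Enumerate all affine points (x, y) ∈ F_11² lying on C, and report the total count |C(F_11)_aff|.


Affine F_11-points: {(0, 3), (1, 5), (2, 0), (3, 3), (4, 4), (5, 8), (7, 0), (8, 4), (9, 5), (10, 8)}; count = 10.

For each of the 121 pairs (x, y) ∈ F_11², evaluate f(x, y) mod 11. Record the zeros.
  x = 0: [0↦3, 1↦2, 2↦1, 3↦0, 4↦10, 5↦9, 6↦8, 7↦7, 8↦6, 9↦5, 10↦4]  zeros at y ∈ {3}
  x = 1: [0↦6, 1↦7, 2↦8, 3↦9, 4↦10, 5↦0, 6↦1, 7↦2, 8↦3, 9↦4, 10↦5]  zeros at y ∈ {5}
  x = 2: [0↦0, 1↦3, 2↦6, 3↦9, 4↦1, 5↦4, 6↦7, 7↦10, 8↦2, 9↦5, 10↦8]  zeros at y ∈ {0}
  x = 3: [0↦7, 1↦1, 2↦6, 3↦0, 4↦5, 5↦10, 6↦4, 7↦9, 8↦3, 9↦8, 10↦2]  zeros at y ∈ {3}
  x = 4: [0↦5, 1↦1, 2↦8, 3↦4, 4↦0, 5↦7, 6↦3, 7↦10, 8↦6, 9↦2, 10↦9]  zeros at y ∈ {4}
  x = 5: [0↦5, 1↦3, 2↦1, 3↦10, 4↦8, 5↦6, 6↦4, 7↦2, 8↦0, 9↦9, 10↦7]  zeros at y ∈ {8}
  x = 6: [0↦7, 1↦7, 2↦7, 3↦7, 4↦7, 5↦7, 6↦7, 7↦7, 8↦7, 9↦7, 10↦7]  zeros at y ∈ ∅
  x = 7: [0↦0, 1↦2, 2↦4, 3↦6, 4↦8, 5↦10, 6↦1, 7↦3, 8↦5, 9↦7, 10↦9]  zeros at y ∈ {0}
  x = 8: [0↦6, 1↦10, 2↦3, 3↦7, 4↦0, 5↦4, 6↦8, 7↦1, 8↦5, 9↦9, 10↦2]  zeros at y ∈ {4}
  x = 9: [0↦3, 1↦9, 2↦4, 3↦10, 4↦5, 5↦0, 6↦6, 7↦1, 8↦7, 9↦2, 10↦8]  zeros at y ∈ {5}
  x = 10: [0↦2, 1↦10, 2↦7, 3↦4, 4↦1, 5↦9, 6↦6, 7↦3, 8↦0, 9↦8, 10↦5]  zeros at y ∈ {8}
Collecting zeros: affine points = {(0, 3), (1, 5), (2, 0), (3, 3), (4, 4), (5, 8), (7, 0), (8, 4), (9, 5), (10, 8)}.
Total count |C(F_11)_aff| = 10.


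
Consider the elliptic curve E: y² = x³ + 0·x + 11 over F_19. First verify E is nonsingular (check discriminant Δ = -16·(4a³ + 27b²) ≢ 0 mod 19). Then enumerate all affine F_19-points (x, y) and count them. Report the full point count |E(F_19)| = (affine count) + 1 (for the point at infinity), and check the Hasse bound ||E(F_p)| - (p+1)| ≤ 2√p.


Affine points = {(0, 7), (0, 12), (2, 0), (3, 0), (10, 2), (10, 17), (13, 2), (13, 17), (14, 0), (15, 2), (15, 17)}; affine count = 11; |E(F_19)| = 12.

Discriminant check: Δ ∝ 4a³ + 27b² = 4·0³ + 27·11² = 4·0 + 27·121 ≡ 18 (mod 19). Nonzero ⇒ E is nonsingular.
For each x ∈ F_19, compute rhs = x³ + 0·x + 11 mod 19, then count y ∈ F_19 with y² ≡ rhs.
  x = 0: rhs = 11, matching y values: 7, 12 (2 points).
  x = 1: rhs = 12, matching y values: none (0 points).
  x = 2: rhs = 0, matching y values: 0 (1 points).
  x = 3: rhs = 0, matching y values: 0 (1 points).
  x = 4: rhs = 18, matching y values: none (0 points).
  x = 5: rhs = 3, matching y values: none (0 points).
  x = 6: rhs = 18, matching y values: none (0 points).
  x = 7: rhs = 12, matching y values: none (0 points).
  x = 8: rhs = 10, matching y values: none (0 points).
  x = 9: rhs = 18, matching y values: none (0 points).
  x = 10: rhs = 4, matching y values: 2, 17 (2 points).
  x = 11: rhs = 12, matching y values: none (0 points).
  x = 12: rhs = 10, matching y values: none (0 points).
  x = 13: rhs = 4, matching y values: 2, 17 (2 points).
  x = 14: rhs = 0, matching y values: 0 (1 points).
  x = 15: rhs = 4, matching y values: 2, 17 (2 points).
  x = 16: rhs = 3, matching y values: none (0 points).
  x = 17: rhs = 3, matching y values: none (0 points).
  x = 18: rhs = 10, matching y values: none (0 points).
Total affine count: 11.
Full point count |E(F_19)| = 11 + 1 = 12.
Hasse bound: |12 − (19+1)| = |-8| = 8 ≤ 2√19 ≈ 8.7178 ✓.


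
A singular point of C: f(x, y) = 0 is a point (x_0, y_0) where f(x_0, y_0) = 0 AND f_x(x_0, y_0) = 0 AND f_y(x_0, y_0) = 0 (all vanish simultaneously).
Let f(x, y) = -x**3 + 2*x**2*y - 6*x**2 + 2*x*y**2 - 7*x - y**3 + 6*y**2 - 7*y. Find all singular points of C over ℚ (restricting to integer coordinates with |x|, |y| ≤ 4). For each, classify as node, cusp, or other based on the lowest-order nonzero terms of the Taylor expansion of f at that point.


Singular points: {(-1, 1)}; classification: node.

Compute partial derivatives:
  f_x = -3*x**2 + 4*x*y - 12*x + 2*y**2 - 7.
  f_y = 2*x**2 + 4*x*y - 3*y**2 + 12*y - 7.
Scan x_0 ∈ {−4, ..., 4}. For each x_0, f_y(x_0, y) is a polynomial in y; find its integer roots y ∈ {−4, ..., 4}, then test f_x and f at those candidates.
  x = -4: f_y(-4, y) = -3*y**2 - 4*y + 25; no integer root y with |y| ≤ 4.
  x = -3: f_y(-3, y) = 11 - 3*y**2; no integer root y with |y| ≤ 4.
  x = -2: f_y(-2, y) = -3*y**2 + 4*y + 1; no integer root y with |y| ≤ 4.
  x = -1: f_y(-1, y) = -3*y**2 + 8*y - 5; vanishes at y ∈ {1}. (-1, 1): f_x = 0, f = 0 — SINGULAR.
  x = 0: f_y(0, y) = -3*y**2 + 12*y - 7; no integer root y with |y| ≤ 4.
  x = 1: f_y(1, y) = -3*y**2 + 16*y - 5; no integer root y with |y| ≤ 4.
  x = 2: f_y(2, y) = -3*y**2 + 20*y + 1; no integer root y with |y| ≤ 4.
  x = 3: f_y(3, y) = -3*y**2 + 24*y + 11; no integer root y with |y| ≤ 4.
  x = 4: f_y(4, y) = -3*y**2 + 28*y + 25; no integer root y with |y| ≤ 4.
Only singular point on the grid: (-1, 1).
Classify: substitute x = -1 + u, y = 1 + v and expand: f = -u**3 + 2*u**2*v - u**2 + 2*u*v**2 - v**3 + v**2.
No constant or linear terms (consistent with a singular point). Quadratic part: -u**2 + v**2. Cubic part: -u**3 + 2*u**2*v + 2*u*v**2 - v**3.
The quadratic part v**2 - u**2 = (v − u)(v + u) splits into two distinct linear factors, so there are two distinct tangent lines y − 1 = ±(x − -1) — this is a node (ordinary double point).
Classification: node.


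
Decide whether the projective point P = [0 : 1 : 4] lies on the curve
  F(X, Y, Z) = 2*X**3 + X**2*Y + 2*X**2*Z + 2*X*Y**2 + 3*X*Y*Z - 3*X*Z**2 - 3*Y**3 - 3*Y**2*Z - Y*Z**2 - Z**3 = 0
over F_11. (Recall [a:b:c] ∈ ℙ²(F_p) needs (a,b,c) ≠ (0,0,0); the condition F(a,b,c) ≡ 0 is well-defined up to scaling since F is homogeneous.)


F(0,1,4) ≡ 4 (mod 11); P is NOT on the curve.

Evaluate F(0, 1, 4) term-by-term (mod 11).
  2*X**3 ↦ 2·0·1·1 = 0
  X**2*Y ↦ 1·0·1·1 = 0
  2*X**2*Z ↦ 2·0·1·4 = 0
  2*X*Y**2 ↦ 2·0·1·1 = 0
  3*X*Y*Z ↦ 3·0·1·4 = 0
  -3*X*Z**2 ↦ -3·0·1·16 = 0
  -3*Y**3 ↦ -3·1·1·1 = -3
  -3*Y**2*Z ↦ -3·1·1·4 = -12
  -Y*Z**2 ↦ -1·1·1·16 = -16
  -Z**3 ↦ -1·1·1·64 = -64
Sum: F(0, 1, 4) = (0) + (0) + (0) + (0) + (0) + (0) + (-3) + (-12) + (-16) + (-64) = -95.
Reducing mod 11: -95 ≡ 4 (mod 11).
Since F(a, b, c) ≡ 4 ≠ 0 (mod 11), P does NOT lie on the curve.


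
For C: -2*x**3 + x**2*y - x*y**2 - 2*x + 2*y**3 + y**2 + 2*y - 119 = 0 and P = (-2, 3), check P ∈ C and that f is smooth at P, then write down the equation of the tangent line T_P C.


Tangent line at P: -47*x + 78*y - 328 = 0.

Step 1: f(-2, 3) = 0, so P lies on C.
Step 2: partial derivatives
  f_x(x, y) = -6*x**2 + 2*x*y - y**2 - 2, f_y(x, y) = x**2 - 2*x*y + 6*y**2 + 2*y + 2.
  f_x(P) = -47, f_y(P) = 78 (gradient nonzero, so P is smooth).
Step 3: tangent line at P: -47·(x − -2) + 78·(y − 3) = 0.
Expanding: -47*x + 78*y - 328 = 0.


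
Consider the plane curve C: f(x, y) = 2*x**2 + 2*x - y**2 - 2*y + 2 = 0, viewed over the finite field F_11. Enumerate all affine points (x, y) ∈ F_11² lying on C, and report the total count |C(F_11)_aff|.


Affine F_11-points: {(0, 4), (0, 5), (2, 1), (2, 8), (3, 3), (3, 6), (7, 3), (7, 6), (8, 1), (8, 8), (10, 4), (10, 5)}; count = 12.

For each of the 121 pairs (x, y) ∈ F_11², evaluate f(x, y) mod 11. Record the zeros.
  x = 0: [0↦2, 1↦10, 2↦5, 3↦9, 4↦0, 5↦0, 6↦9, 7↦5, 8↦10, 9↦2, 10↦3]  zeros at y ∈ {4, 5}
  x = 1: [0↦6, 1↦3, 2↦9, 3↦2, 4↦4, 5↦4, 6↦2, 7↦9, 8↦3, 9↦6, 10↦7]  zeros at y ∈ ∅
  x = 2: [0↦3, 1↦0, 2↦6, 3↦10, 4↦1, 5↦1, 6↦10, 7↦6, 8↦0, 9↦3, 10↦4]  zeros at y ∈ {1, 8}
  x = 3: [0↦4, 1↦1, 2↦7, 3↦0, 4↦2, 5↦2, 6↦0, 7↦7, 8↦1, 9↦4, 10↦5]  zeros at y ∈ {3, 6}
  x = 4: [0↦9, 1↦6, 2↦1, 3↦5, 4↦7, 5↦7, 6↦5, 7↦1, 8↦6, 9↦9, 10↦10]  zeros at y ∈ ∅
  x = 5: [0↦7, 1↦4, 2↦10, 3↦3, 4↦5, 5↦5, 6↦3, 7↦10, 8↦4, 9↦7, 10↦8]  zeros at y ∈ ∅
  x = 6: [0↦9, 1↦6, 2↦1, 3↦5, 4↦7, 5↦7, 6↦5, 7↦1, 8↦6, 9↦9, 10↦10]  zeros at y ∈ ∅
  x = 7: [0↦4, 1↦1, 2↦7, 3↦0, 4↦2, 5↦2, 6↦0, 7↦7, 8↦1, 9↦4, 10↦5]  zeros at y ∈ {3, 6}
  x = 8: [0↦3, 1↦0, 2↦6, 3↦10, 4↦1, 5↦1, 6↦10, 7↦6, 8↦0, 9↦3, 10↦4]  zeros at y ∈ {1, 8}
  x = 9: [0↦6, 1↦3, 2↦9, 3↦2, 4↦4, 5↦4, 6↦2, 7↦9, 8↦3, 9↦6, 10↦7]  zeros at y ∈ ∅
  x = 10: [0↦2, 1↦10, 2↦5, 3↦9, 4↦0, 5↦0, 6↦9, 7↦5, 8↦10, 9↦2, 10↦3]  zeros at y ∈ {4, 5}
Collecting zeros: affine points = {(0, 4), (0, 5), (2, 1), (2, 8), (3, 3), (3, 6), (7, 3), (7, 6), (8, 1), (8, 8), (10, 4), (10, 5)}.
Total count |C(F_11)_aff| = 12.


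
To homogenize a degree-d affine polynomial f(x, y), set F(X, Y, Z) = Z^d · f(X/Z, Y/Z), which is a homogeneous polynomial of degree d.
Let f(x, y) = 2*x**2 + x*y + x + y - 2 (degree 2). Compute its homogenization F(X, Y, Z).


F(X, Y, Z) = 2*X**2 + X*Y + X*Z + Y*Z - 2*Z**2

deg(f) = 2.
Substitute x = X/Z, y = Y/Z into f, then multiply by Z^2.
  monomial 2·x^2·y^0 ↦ 2·X^2·Y^0·Z^0.
  monomial 1·x^1·y^1 ↦ 1·X^1·Y^1·Z^0.
  monomial 1·x^1·y^0 ↦ 1·X^1·Y^0·Z^1.
  monomial 1·x^0·y^1 ↦ 1·X^0·Y^1·Z^1.
  monomial -2·x^0·y^0 ↦ -2·X^0·Y^0·Z^2.
Collecting: F(X, Y, Z) = 2*X**2 + X*Y + X*Z + Y*Z - 2*Z**2.


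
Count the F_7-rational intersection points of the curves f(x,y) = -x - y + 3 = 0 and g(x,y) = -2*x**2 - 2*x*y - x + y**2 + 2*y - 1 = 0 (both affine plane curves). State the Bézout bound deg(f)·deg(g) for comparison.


Common zeros: {(0, 3), (1, 2)}; count = 2; Bézout bound = 2.

deg(f) = 1, deg(g) = 2, so Bézout bound = 2.
Scan x ∈ F_7. For each x, list the y ∈ F_7 with f(x, y) ≡ 0 and those with g(x, y) ≡ 0 (mod 7); the common zeros in that column are the intersection.
  x = 0: f ≡ 0 at y ∈ {3}; g ≡ 0 at y ∈ {2, 3}; common: {3}.
  x = 1: f ≡ 0 at y ∈ {2}; g ≡ 0 at y ∈ {2, 5}; common: {2}.
  x = 2: f ≡ 0 at y ∈ {1}; g ≡ 0 at y ∈ ∅; common: ∅.
  x = 3: f ≡ 0 at y ∈ {0}; g ≡ 0 at y ∈ ∅; common: ∅.
  x = 4: f ≡ 0 at y ∈ {6}; g ≡ 0 at y ∈ {1, 5}; common: ∅.
  x = 5: f ≡ 0 at y ∈ {5}; g ≡ 0 at y ∈ {0, 1}; common: ∅.
  x = 6: f ≡ 0 at y ∈ {4}; g ≡ 0 at y ∈ ∅; common: ∅.
Collecting: common zeros = {(0, 3), (1, 2)}, so the count is 2.
Comparison with the Bézout bound: 2 ≤ 2 = deg(f)·deg(g), as expected for curves with no common component (the bound is attained).
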